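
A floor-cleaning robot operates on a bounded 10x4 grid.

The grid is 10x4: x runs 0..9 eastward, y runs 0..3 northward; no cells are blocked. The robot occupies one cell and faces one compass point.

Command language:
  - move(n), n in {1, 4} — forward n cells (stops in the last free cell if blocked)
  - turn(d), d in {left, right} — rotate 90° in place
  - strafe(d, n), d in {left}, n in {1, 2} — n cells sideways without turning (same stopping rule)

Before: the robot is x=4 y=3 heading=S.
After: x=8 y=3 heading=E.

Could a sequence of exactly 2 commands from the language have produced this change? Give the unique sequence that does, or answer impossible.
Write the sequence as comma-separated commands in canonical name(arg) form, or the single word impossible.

key: running move(4) before turn(left) would end elsewhere — order is forced
begin: x=4 y=3 heading=S
step 1 (turn(left)): x=4 y=3 heading=E
step 2 (move(4)): x=8 y=3 heading=E
no other 2-command option fits: unique.

turn(left), move(4)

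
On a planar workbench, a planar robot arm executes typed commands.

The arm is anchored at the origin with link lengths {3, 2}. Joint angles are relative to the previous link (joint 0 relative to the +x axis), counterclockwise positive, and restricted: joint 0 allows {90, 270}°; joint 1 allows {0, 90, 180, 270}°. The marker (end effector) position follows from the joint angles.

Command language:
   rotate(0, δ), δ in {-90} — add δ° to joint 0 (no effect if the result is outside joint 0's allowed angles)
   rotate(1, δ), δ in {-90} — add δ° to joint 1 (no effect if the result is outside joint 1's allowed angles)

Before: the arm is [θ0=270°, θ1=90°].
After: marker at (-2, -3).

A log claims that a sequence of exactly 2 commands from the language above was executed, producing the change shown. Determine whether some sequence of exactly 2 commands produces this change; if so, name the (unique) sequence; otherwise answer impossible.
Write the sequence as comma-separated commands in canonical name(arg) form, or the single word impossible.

begin: [θ0=270°, θ1=90°]
t=1 rotate(1, -90) ⇒ [θ0=270°, θ1=0°]
t=2 rotate(1, -90) ⇒ [θ0=270°, θ1=270°]
all 4 alternatives checked — unique.

rotate(1, -90), rotate(1, -90)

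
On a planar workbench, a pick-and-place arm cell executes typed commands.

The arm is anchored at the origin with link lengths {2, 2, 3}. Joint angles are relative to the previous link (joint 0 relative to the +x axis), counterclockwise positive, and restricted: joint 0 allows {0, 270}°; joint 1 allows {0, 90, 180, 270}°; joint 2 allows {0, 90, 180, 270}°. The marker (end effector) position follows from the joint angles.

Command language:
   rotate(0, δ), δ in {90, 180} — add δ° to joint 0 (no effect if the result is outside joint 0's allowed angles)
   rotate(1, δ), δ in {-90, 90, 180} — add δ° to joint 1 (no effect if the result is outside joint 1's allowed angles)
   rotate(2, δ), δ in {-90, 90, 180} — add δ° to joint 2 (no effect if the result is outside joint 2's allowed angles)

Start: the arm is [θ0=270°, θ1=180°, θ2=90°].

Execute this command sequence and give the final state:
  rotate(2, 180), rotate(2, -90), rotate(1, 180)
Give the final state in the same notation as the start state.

[θ0=270°, θ1=0°, θ2=180°]

from: [θ0=270°, θ1=180°, θ2=90°]
[1] after rotate(2, 180): [θ0=270°, θ1=180°, θ2=270°]
[2] after rotate(2, -90): [θ0=270°, θ1=180°, θ2=180°]
[3] after rotate(1, 180): [θ0=270°, θ1=0°, θ2=180°]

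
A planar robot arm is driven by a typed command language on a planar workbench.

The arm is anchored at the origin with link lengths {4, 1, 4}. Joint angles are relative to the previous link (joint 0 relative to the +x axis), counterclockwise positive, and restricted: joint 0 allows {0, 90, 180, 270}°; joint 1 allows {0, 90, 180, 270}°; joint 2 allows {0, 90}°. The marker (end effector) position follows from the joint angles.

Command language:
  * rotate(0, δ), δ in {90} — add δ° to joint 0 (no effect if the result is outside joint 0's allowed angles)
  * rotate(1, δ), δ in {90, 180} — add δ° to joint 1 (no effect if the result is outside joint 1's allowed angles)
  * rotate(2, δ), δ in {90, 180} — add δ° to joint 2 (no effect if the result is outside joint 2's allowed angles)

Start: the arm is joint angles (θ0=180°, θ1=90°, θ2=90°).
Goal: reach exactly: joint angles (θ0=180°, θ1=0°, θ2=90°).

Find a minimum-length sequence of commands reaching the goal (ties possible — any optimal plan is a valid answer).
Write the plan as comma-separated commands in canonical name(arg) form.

rotate(1, 90), rotate(1, 180)

t0: joint angles (θ0=180°, θ1=90°, θ2=90°)
[1] after rotate(1, 90): joint angles (θ0=180°, θ1=180°, θ2=90°)
[2] after rotate(1, 180): joint angles (θ0=180°, θ1=0°, θ2=90°)
minimal: 2 command(s), checked below 2.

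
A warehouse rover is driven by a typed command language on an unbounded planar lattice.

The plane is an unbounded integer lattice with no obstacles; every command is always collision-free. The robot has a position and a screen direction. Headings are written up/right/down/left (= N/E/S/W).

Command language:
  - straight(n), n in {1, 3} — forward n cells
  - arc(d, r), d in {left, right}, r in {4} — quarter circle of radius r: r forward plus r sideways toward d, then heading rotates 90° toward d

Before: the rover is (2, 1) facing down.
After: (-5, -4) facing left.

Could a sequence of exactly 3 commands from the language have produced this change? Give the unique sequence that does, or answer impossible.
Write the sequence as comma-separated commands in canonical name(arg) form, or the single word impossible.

straight(1), arc(right, 4), straight(3)

key: order matters: swapping straight(1) and straight(3) lands elsewhere
from: (2, 1) facing down
t=1 straight(1) ⇒ (2, 0) facing down
t=2 arc(right, 4) ⇒ (-2, -4) facing left
t=3 straight(3) ⇒ (-5, -4) facing left
uniquely the one of 64 3-step routes that fits.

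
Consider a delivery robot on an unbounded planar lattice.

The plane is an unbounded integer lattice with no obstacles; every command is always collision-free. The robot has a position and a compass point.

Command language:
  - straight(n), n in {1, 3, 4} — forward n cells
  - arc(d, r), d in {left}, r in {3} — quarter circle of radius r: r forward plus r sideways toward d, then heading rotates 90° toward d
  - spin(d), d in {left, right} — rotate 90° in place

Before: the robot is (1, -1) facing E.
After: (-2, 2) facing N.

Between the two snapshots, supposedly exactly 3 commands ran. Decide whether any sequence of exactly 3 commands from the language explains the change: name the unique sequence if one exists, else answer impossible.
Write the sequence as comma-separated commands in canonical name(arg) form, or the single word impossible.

spin(left), arc(left, 3), spin(right)

key: cell and facing (now N) both changed — the 3 commands mix motion and turning
initial: (1, -1) facing E
1. spin(left) → (1, -1) facing N
2. arc(left, 3) → (-2, 2) facing W
3. spin(right) → (-2, 2) facing N
uniquely the one of 216 3-step routes that fits.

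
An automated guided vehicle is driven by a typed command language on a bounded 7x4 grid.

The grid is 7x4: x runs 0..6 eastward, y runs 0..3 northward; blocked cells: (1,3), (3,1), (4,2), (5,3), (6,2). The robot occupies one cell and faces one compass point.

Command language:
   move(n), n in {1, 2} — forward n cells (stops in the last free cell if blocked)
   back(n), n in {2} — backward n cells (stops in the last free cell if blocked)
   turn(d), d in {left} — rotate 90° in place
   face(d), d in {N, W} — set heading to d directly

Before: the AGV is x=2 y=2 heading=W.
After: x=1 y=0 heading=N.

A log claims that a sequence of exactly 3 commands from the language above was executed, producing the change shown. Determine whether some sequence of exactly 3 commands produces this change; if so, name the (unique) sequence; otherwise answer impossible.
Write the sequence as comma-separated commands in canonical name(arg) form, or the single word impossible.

move(1), face(N), back(2)

key: running back(2) before move(1) would end elsewhere — order is forced
t0: x=2 y=2 heading=W
1. move(1) → x=1 y=2 heading=W
2. face(N) → x=1 y=2 heading=N
3. back(2) → x=1 y=0 heading=N
no rival 3-sequence matches.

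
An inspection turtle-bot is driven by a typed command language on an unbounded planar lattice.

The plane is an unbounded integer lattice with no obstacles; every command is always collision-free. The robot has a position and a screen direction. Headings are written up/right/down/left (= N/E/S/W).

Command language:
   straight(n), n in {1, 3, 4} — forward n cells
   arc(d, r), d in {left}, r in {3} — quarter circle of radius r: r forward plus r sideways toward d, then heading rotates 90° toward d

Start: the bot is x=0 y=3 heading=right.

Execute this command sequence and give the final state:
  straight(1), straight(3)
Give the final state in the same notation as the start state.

initial: x=0 y=3 heading=right
[1] after straight(1): x=1 y=3 heading=right
[2] after straight(3): x=4 y=3 heading=right

x=4 y=3 heading=right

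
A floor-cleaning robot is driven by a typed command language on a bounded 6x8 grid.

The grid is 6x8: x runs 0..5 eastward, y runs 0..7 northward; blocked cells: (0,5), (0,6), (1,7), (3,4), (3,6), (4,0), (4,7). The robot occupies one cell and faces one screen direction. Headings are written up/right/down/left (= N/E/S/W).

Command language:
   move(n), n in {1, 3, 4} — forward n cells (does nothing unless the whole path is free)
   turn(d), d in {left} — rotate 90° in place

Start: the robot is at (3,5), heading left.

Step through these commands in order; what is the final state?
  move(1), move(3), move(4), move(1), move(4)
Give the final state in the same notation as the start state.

at (1,5), heading left

initial: at (3,5), heading left
step 1 (move(1)): at (2,5), heading left
step 2 (move(3)): at (2,5), heading left
step 3 (move(4)): at (2,5), heading left
step 4 (move(1)): at (1,5), heading left
step 5 (move(4)): at (1,5), heading left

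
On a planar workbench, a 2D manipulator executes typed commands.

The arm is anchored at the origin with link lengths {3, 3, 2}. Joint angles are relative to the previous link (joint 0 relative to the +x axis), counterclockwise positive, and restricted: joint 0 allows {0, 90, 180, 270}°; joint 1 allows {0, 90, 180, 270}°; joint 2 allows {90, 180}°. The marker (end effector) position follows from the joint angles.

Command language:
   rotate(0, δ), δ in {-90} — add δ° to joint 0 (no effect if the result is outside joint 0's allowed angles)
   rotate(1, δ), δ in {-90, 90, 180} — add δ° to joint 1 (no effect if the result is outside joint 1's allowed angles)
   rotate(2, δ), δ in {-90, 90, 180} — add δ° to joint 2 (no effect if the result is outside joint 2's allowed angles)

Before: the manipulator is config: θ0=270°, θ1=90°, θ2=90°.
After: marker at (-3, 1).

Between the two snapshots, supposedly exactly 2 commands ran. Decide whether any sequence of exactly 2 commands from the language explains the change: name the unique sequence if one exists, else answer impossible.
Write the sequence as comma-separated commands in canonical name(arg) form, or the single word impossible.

initial: config: θ0=270°, θ1=90°, θ2=90°
step 1 (rotate(0, -90)): config: θ0=180°, θ1=90°, θ2=90°
step 2 (rotate(0, -90)): config: θ0=90°, θ1=90°, θ2=90°
no rival 2-sequence matches.

rotate(0, -90), rotate(0, -90)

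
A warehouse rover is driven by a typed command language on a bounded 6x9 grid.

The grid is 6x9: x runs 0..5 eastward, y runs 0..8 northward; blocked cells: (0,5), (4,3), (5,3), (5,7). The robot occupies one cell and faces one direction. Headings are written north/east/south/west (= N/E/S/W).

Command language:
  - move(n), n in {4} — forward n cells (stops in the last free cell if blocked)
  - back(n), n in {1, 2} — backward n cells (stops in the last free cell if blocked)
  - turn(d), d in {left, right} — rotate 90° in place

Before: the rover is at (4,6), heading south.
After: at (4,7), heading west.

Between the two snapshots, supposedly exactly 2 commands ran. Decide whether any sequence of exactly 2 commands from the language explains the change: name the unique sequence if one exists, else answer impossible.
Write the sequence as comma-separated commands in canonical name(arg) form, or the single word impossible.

back(1), turn(right)

key: cell and facing (now W) both changed — the 2 commands mix motion and turning
start: at (4,6), heading south
t=1 back(1) ⇒ at (4,7), heading south
t=2 turn(right) ⇒ at (4,7), heading west
uniquely the one of 25 2-step routes that fits.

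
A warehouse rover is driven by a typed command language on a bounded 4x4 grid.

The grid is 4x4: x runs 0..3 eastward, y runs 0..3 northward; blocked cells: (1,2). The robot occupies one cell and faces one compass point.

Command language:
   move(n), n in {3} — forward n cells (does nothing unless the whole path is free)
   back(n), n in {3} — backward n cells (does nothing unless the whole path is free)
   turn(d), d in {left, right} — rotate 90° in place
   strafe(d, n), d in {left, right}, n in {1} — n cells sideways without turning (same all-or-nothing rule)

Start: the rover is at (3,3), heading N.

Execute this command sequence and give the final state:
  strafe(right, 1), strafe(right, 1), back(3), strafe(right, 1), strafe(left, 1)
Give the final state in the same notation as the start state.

from: at (3,3), heading N
t=1 strafe(right, 1) ⇒ at (3,3), heading N
t=2 strafe(right, 1) ⇒ at (3,3), heading N
t=3 back(3) ⇒ at (3,0), heading N
t=4 strafe(right, 1) ⇒ at (3,0), heading N
t=5 strafe(left, 1) ⇒ at (2,0), heading N

at (2,0), heading N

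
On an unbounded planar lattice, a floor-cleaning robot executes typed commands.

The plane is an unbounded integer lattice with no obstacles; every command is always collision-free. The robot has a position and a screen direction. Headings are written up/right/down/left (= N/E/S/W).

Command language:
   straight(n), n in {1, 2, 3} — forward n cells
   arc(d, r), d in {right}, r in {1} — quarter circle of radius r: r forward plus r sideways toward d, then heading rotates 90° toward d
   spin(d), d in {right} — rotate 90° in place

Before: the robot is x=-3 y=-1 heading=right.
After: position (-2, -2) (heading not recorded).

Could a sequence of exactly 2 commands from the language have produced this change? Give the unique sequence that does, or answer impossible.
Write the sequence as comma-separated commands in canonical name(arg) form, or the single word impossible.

arc(right, 1), spin(right)

key: order matters: swapping arc(right, 1) and spin(right) lands elsewhere
start: x=-3 y=-1 heading=right
1. arc(right, 1) → x=-2 y=-2 heading=down
2. spin(right) → x=-2 y=-2 heading=left
all 25 alternatives checked — unique.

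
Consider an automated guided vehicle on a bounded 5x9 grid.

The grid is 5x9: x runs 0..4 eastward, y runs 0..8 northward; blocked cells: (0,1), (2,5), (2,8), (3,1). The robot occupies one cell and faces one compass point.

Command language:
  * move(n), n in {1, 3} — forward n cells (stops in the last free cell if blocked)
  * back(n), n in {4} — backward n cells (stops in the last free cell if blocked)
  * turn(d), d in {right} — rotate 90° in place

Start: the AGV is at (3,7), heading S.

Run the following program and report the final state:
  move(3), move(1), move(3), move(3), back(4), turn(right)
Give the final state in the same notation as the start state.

t0: at (3,7), heading S
t=1 move(3) ⇒ at (3,4), heading S
t=2 move(1) ⇒ at (3,3), heading S
t=3 move(3) ⇒ at (3,2), heading S
t=4 move(3) ⇒ at (3,2), heading S
t=5 back(4) ⇒ at (3,6), heading S
t=6 turn(right) ⇒ at (3,6), heading W

at (3,6), heading W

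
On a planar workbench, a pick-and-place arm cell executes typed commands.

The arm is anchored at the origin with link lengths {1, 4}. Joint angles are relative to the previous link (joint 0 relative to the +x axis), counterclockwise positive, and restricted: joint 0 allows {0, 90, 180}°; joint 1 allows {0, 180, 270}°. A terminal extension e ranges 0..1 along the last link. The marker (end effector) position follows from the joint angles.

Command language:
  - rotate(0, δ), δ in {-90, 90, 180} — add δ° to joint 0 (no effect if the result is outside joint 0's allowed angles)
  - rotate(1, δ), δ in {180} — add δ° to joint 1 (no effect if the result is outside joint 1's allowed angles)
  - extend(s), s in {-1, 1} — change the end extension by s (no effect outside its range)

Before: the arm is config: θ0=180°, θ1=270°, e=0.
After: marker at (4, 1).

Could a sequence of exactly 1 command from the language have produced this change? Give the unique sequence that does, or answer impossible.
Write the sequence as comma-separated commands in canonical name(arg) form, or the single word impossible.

rotate(0, -90)

begin: config: θ0=180°, θ1=270°, e=0
[1] after rotate(0, -90): config: θ0=90°, θ1=270°, e=0
all 6 alternatives checked — unique.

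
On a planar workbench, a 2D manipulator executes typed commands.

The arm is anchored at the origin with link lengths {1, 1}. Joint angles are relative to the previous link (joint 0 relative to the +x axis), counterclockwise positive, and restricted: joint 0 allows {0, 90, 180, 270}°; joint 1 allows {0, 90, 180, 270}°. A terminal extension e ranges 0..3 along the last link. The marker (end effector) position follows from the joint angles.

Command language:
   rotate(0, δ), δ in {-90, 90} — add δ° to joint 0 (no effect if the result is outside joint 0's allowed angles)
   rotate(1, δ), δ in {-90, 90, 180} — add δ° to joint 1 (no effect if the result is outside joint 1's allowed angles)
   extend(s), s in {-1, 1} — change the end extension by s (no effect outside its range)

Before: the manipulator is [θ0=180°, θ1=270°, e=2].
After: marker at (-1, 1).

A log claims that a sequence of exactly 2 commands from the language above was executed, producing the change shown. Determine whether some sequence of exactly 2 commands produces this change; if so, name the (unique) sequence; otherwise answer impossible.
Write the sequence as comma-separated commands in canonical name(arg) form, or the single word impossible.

extend(-1), extend(-1)

begin: [θ0=180°, θ1=270°, e=2]
1. extend(-1) → [θ0=180°, θ1=270°, e=1]
2. extend(-1) → [θ0=180°, θ1=270°, e=0]
no rival 2-sequence matches.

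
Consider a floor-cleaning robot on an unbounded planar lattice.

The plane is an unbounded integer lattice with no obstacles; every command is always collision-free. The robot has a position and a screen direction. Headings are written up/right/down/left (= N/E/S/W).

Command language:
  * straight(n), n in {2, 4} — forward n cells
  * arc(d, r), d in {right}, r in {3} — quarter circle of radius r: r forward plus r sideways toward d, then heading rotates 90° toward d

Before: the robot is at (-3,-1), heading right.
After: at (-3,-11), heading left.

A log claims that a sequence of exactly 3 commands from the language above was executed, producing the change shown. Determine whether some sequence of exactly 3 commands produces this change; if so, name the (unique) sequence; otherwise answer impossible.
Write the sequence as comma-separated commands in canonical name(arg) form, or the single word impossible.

arc(right, 3), straight(4), arc(right, 3)

key: cell and facing (now W) both changed — the 3 commands mix motion and turning
begin: at (-3,-1), heading right
t=1 arc(right, 3) ⇒ at (0,-4), heading down
t=2 straight(4) ⇒ at (0,-8), heading down
t=3 arc(right, 3) ⇒ at (-3,-11), heading left
uniquely the one of 27 3-step routes that fits.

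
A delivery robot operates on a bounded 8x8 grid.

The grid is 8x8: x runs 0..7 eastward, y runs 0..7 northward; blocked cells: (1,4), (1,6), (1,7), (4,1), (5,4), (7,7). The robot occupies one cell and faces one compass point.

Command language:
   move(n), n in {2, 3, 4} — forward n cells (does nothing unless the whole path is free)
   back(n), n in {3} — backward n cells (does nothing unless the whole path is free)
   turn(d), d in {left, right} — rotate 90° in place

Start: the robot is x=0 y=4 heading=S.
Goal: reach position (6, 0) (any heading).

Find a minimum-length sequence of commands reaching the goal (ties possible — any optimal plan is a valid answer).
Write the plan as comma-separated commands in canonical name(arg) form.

move(4), turn(right), back(3), back(3)

initial: x=0 y=4 heading=S
1. move(4) → x=0 y=0 heading=S
2. turn(right) → x=0 y=0 heading=W
3. back(3) → x=3 y=0 heading=W
4. back(3) → x=6 y=0 heading=W
minimal: 4 command(s), checked below 4.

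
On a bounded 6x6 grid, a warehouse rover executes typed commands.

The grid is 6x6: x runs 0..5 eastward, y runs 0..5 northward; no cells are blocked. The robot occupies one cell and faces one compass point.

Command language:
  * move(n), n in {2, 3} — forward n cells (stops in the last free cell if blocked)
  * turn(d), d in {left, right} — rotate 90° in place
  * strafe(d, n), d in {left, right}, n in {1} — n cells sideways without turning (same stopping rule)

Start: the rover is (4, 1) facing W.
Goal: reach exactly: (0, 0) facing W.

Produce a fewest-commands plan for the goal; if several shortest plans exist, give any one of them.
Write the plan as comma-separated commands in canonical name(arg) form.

strafe(left, 1), move(3), move(3)

initial: (4, 1) facing W
t=1 strafe(left, 1) ⇒ (4, 0) facing W
t=2 move(3) ⇒ (1, 0) facing W
t=3 move(3) ⇒ (0, 0) facing W
shorter routes all fall short; 3 is best.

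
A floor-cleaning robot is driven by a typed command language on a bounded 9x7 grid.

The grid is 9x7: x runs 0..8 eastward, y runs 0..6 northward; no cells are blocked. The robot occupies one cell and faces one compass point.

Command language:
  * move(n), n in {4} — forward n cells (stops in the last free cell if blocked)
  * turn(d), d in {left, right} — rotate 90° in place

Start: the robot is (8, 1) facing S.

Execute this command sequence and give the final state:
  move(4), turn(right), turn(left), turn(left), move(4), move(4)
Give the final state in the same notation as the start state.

t0: (8, 1) facing S
[1] after move(4): (8, 0) facing S
[2] after turn(right): (8, 0) facing W
[3] after turn(left): (8, 0) facing S
[4] after turn(left): (8, 0) facing E
[5] after move(4): (8, 0) facing E
[6] after move(4): (8, 0) facing E

(8, 0) facing E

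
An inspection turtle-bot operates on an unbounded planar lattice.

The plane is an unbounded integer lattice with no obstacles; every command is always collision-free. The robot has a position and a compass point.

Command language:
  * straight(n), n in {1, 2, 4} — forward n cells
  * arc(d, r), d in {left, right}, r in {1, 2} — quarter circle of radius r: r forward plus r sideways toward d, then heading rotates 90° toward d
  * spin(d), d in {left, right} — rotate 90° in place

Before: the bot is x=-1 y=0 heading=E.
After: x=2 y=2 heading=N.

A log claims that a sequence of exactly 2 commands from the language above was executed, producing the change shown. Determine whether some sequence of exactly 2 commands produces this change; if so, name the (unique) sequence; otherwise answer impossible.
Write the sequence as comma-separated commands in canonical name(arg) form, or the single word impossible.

straight(1), arc(left, 2)

key: position moved to (2,2) AND the heading swung to N — translation plus rotation needed
start: x=-1 y=0 heading=E
step 1 (straight(1)): x=0 y=0 heading=E
step 2 (arc(left, 2)): x=2 y=2 heading=N
no other 2-command option fits: unique.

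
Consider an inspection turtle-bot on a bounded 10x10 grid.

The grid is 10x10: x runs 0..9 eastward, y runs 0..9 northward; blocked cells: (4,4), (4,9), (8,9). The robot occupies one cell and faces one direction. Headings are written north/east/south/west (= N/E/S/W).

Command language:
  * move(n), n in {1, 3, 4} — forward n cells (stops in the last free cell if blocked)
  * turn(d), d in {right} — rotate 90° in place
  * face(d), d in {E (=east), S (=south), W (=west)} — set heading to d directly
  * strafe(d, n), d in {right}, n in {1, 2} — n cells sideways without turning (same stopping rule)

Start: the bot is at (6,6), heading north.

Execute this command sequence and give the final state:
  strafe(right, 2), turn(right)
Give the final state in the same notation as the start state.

at (8,6), heading east

start: at (6,6), heading north
step 1 (strafe(right, 2)): at (8,6), heading north
step 2 (turn(right)): at (8,6), heading east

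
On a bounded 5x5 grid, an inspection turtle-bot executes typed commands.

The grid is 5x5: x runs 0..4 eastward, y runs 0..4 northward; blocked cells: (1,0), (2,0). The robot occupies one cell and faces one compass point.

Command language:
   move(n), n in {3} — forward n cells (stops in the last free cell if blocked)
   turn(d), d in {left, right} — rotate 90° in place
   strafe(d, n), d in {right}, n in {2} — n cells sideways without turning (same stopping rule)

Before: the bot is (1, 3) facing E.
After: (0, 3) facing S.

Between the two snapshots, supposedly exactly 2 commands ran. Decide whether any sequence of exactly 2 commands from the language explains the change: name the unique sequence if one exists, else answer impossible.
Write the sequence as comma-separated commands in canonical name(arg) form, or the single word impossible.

turn(right), strafe(right, 2)

key: strafe(right, 2) runs into the grid edge before its full distance
start: (1, 3) facing E
step 1 (turn(right)): (1, 3) facing S
step 2 (strafe(right, 2)): (0, 3) facing S
no rival 2-sequence matches.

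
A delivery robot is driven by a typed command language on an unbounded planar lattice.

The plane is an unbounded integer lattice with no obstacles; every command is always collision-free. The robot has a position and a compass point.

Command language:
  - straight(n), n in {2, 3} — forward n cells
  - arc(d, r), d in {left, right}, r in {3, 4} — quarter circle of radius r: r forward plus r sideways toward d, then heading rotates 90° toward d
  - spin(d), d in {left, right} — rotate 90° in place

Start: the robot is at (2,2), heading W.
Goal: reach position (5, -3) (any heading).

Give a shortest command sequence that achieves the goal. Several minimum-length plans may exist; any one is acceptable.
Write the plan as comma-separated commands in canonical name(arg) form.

from: at (2,2), heading W
1. arc(left, 4) → at (-2,-2), heading S
2. arc(left, 4) → at (2,-6), heading E
3. arc(left, 3) → at (5,-3), heading N
no 2-step plan works, so 3 is optimal.

arc(left, 4), arc(left, 4), arc(left, 3)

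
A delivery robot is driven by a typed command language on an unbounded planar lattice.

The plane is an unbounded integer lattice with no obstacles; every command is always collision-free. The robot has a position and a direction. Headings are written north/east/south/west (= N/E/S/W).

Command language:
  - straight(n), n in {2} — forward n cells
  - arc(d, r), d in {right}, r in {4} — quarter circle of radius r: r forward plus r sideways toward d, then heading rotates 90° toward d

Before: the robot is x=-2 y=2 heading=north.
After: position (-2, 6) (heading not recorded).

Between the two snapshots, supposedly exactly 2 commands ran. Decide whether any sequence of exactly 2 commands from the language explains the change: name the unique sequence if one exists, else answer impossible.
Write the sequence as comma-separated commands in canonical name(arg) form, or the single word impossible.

from: x=-2 y=2 heading=north
t=1 straight(2) ⇒ x=-2 y=4 heading=north
t=2 straight(2) ⇒ x=-2 y=6 heading=north
no rival 2-sequence matches.

straight(2), straight(2)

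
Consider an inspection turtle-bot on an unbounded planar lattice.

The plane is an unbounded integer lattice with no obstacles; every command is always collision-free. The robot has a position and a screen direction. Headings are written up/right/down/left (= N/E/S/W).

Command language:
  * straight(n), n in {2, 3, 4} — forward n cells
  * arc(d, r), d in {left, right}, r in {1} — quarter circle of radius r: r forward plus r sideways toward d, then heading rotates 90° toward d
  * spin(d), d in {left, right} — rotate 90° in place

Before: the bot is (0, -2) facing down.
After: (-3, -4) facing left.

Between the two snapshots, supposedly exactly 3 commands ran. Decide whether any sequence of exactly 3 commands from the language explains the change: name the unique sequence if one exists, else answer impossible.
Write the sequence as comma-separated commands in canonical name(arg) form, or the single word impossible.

key: position moved to (-3,-4) AND the heading swung to W — translation plus rotation needed
t0: (0, -2) facing down
1. straight(2) → (0, -4) facing down
2. spin(right) → (0, -4) facing left
3. straight(3) → (-3, -4) facing left
no rival 3-sequence matches.

straight(2), spin(right), straight(3)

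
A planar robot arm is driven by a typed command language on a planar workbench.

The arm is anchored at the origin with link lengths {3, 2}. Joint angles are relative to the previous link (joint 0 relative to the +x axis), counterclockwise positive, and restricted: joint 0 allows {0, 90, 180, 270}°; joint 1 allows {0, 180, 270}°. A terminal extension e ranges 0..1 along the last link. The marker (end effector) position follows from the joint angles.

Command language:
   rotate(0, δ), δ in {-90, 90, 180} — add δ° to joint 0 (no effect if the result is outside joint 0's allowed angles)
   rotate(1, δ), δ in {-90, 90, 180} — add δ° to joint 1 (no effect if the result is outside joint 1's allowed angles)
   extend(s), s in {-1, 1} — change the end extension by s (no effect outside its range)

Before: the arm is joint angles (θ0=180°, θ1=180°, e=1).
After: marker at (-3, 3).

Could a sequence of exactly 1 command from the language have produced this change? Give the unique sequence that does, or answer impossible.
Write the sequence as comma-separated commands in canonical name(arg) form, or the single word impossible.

rotate(1, 90)

initial: joint angles (θ0=180°, θ1=180°, e=1)
step 1 (rotate(1, 90)): joint angles (θ0=180°, θ1=270°, e=1)
no rival 1-sequence matches.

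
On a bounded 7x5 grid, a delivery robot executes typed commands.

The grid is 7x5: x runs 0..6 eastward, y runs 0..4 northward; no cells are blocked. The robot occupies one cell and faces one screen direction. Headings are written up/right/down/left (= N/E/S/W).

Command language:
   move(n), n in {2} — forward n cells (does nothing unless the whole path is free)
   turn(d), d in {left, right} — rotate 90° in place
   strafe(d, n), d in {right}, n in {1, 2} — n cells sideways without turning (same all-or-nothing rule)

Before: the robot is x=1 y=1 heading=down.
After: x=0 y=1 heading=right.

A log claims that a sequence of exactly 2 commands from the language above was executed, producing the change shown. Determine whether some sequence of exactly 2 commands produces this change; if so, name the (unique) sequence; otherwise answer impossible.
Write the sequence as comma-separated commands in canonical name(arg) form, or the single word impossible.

strafe(right, 1), turn(left)

key: position moved to (0,1) AND the heading swung to E — translation plus rotation needed
start: x=1 y=1 heading=down
1. strafe(right, 1) → x=0 y=1 heading=down
2. turn(left) → x=0 y=1 heading=right
uniquely the one of 25 2-step routes that fits.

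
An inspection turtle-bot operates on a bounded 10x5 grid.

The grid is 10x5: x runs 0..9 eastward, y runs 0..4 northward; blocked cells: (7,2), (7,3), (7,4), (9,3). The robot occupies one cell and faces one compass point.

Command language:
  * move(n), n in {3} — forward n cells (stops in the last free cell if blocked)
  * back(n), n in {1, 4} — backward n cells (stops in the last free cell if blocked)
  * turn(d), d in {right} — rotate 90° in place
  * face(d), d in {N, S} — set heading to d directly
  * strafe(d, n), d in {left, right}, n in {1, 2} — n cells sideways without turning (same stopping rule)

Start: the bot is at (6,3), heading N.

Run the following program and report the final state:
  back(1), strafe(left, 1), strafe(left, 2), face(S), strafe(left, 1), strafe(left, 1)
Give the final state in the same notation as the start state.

initial: at (6,3), heading N
1. back(1) → at (6,2), heading N
2. strafe(left, 1) → at (5,2), heading N
3. strafe(left, 2) → at (3,2), heading N
4. face(S) → at (3,2), heading S
5. strafe(left, 1) → at (4,2), heading S
6. strafe(left, 1) → at (5,2), heading S

at (5,2), heading S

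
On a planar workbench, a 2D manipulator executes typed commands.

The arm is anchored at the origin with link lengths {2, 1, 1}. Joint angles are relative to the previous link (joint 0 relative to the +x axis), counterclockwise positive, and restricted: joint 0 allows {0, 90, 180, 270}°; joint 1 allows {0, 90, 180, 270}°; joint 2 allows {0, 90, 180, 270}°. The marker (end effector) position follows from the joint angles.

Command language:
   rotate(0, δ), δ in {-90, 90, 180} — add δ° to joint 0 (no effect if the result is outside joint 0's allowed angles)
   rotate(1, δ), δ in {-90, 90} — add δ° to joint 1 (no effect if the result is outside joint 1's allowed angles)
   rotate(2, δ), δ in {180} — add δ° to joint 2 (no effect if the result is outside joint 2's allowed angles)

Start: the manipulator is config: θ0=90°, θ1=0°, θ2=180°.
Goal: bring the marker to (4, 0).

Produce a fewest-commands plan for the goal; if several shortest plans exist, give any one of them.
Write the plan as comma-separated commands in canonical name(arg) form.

rotate(2, 180), rotate(0, -90)

from: config: θ0=90°, θ1=0°, θ2=180°
step 1 (rotate(2, 180)): config: θ0=90°, θ1=0°, θ2=0°
step 2 (rotate(0, -90)): config: θ0=0°, θ1=0°, θ2=0°
shorter routes all fall short; 2 is best.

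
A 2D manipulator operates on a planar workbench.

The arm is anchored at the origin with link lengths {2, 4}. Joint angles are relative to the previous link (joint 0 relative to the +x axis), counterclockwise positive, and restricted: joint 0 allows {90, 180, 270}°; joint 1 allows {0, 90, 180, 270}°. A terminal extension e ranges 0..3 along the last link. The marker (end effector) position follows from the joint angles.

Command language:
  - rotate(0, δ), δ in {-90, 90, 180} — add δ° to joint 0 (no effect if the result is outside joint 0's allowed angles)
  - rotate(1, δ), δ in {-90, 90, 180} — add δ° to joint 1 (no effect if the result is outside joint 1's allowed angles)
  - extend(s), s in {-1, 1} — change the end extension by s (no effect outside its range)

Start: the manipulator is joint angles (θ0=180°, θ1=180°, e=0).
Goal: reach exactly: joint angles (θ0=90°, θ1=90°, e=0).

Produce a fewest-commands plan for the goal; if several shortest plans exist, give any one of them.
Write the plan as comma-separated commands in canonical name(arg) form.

rotate(1, -90), rotate(0, -90)

t0: joint angles (θ0=180°, θ1=180°, e=0)
1. rotate(1, -90) → joint angles (θ0=180°, θ1=90°, e=0)
2. rotate(0, -90) → joint angles (θ0=90°, θ1=90°, e=0)
shorter routes all fall short; 2 is best.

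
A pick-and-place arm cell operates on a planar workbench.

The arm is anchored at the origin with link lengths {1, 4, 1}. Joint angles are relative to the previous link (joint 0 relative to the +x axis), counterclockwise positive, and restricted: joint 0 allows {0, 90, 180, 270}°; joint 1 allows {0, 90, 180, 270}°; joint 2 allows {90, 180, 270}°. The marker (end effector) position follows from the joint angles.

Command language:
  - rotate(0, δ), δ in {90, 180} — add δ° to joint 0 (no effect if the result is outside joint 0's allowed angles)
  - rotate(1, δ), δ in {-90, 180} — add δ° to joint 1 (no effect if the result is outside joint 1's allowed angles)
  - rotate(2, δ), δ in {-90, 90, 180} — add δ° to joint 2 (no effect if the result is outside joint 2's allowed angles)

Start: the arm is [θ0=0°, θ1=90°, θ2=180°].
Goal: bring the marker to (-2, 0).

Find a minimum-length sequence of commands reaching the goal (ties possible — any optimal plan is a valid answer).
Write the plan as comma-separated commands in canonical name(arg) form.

from: [θ0=0°, θ1=90°, θ2=180°]
t=1 rotate(1, -90) ⇒ [θ0=0°, θ1=0°, θ2=180°]
t=2 rotate(1, 180) ⇒ [θ0=0°, θ1=180°, θ2=180°]
no 1-step plan works, so 2 is optimal.

rotate(1, -90), rotate(1, 180)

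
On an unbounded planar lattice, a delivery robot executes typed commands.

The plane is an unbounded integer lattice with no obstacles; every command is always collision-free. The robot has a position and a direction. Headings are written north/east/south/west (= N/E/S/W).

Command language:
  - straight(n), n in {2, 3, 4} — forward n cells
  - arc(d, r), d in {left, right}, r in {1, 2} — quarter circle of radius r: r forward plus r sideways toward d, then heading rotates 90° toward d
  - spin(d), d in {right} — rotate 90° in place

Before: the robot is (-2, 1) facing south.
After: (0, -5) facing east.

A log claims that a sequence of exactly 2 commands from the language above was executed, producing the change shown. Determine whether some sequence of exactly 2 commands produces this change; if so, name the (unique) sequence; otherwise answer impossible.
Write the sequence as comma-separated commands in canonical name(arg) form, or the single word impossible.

key: running arc(left, 2) before straight(4) would end elsewhere — order is forced
from: (-2, 1) facing south
1. straight(4) → (-2, -3) facing south
2. arc(left, 2) → (0, -5) facing east
no other 2-command option fits: unique.

straight(4), arc(left, 2)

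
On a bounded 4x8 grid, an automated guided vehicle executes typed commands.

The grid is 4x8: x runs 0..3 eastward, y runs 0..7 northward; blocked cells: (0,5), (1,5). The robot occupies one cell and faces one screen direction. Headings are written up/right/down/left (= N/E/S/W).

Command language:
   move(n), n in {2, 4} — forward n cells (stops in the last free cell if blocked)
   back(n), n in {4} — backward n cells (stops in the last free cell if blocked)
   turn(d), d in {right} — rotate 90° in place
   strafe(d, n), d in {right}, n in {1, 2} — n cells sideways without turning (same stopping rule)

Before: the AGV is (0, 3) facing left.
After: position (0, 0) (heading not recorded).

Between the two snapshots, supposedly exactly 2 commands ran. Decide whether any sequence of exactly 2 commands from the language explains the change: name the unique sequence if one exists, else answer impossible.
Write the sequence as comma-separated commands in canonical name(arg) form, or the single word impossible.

turn(right), back(4)

key: order matters: swapping turn(right) and back(4) lands elsewhere
initial: (0, 3) facing left
step 1 (turn(right)): (0, 3) facing up
step 2 (back(4)): (0, 0) facing up
all 36 alternatives checked — unique.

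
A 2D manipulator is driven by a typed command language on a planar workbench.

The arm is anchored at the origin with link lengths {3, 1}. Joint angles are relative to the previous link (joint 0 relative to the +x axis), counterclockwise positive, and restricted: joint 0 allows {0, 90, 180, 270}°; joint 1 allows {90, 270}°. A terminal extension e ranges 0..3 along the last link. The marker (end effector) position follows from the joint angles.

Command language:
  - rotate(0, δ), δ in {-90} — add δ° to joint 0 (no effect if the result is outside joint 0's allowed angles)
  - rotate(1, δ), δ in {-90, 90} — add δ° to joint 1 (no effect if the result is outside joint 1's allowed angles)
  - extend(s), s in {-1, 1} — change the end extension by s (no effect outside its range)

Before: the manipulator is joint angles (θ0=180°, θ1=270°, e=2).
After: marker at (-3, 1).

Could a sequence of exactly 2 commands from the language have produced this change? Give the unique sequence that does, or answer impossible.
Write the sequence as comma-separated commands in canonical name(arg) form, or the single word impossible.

initial: joint angles (θ0=180°, θ1=270°, e=2)
1. extend(-1) → joint angles (θ0=180°, θ1=270°, e=1)
2. extend(-1) → joint angles (θ0=180°, θ1=270°, e=0)
no other 2-command option fits: unique.

extend(-1), extend(-1)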